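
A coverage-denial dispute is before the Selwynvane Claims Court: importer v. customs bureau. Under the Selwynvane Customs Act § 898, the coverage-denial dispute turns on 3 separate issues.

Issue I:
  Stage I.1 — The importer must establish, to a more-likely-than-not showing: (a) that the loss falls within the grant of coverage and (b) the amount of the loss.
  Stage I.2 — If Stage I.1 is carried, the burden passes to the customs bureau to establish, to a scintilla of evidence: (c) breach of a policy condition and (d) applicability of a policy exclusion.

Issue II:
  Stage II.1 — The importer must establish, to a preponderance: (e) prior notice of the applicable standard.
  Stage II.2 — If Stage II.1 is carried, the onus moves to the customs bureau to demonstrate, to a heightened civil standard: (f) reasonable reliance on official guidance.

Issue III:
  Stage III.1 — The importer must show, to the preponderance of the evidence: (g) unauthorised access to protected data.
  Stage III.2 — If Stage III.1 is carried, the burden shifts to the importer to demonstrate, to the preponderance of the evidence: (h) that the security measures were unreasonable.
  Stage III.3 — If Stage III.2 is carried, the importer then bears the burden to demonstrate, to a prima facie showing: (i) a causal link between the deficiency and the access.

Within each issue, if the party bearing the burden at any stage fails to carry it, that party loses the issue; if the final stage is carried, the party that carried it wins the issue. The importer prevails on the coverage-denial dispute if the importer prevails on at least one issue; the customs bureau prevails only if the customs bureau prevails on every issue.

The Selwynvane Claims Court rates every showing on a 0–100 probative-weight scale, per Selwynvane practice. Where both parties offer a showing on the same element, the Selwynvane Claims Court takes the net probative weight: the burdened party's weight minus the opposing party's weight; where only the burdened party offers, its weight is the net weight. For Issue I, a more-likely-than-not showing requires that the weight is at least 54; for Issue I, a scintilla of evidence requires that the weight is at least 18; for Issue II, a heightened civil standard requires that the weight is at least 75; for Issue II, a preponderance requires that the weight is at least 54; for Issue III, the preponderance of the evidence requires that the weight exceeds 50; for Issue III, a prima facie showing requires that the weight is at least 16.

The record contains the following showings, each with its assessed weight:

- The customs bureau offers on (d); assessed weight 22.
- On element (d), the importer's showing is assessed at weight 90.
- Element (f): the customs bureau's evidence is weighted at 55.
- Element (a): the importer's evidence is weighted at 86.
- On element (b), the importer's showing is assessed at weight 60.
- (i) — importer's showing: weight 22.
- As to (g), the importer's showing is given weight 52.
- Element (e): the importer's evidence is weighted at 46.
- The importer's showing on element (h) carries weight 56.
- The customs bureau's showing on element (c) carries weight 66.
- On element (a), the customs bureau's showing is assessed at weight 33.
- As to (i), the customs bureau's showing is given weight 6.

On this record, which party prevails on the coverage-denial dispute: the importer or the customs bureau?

importer

— Issue I —
Stage I.1 — burden on importer; standard: a more-likely-than-not showing (weight is at least 54).
    (a): 86 − 33 = 53 < 54 [not met]
    (b): 60 ≥ 54 [met]
  Stage I.1 not carried; the importer fails its burden.
The analysis ends at Stage I.1; the customs bureau prevails on this issue.
— Issue II —
At Stage II.1 the importer must meet a preponderance (weight is at least 54): on (e) the weight is 46, < 54, so (e) does not meet the standard.
  Not every element is met, so the importer fails to carry Stage II.1.
The customs bureau prevails on this issue.
— Issue III —
At Stage III.1 the importer must meet the preponderance of the evidence (weight exceeds 50): on (g) the weight is 52, > 50, so (g) meets the standard.
  Stage III.1 is satisfied; the importer continues to bear the burden.
At Stage III.2 the importer must meet the preponderance of the evidence (weight exceeds 50): on (h) the weight is 56, which does exceed 50, so (h) meets the standard.
  All elements met. The importer retains the burden for Stage III.3.
At Stage III.3 the importer must meet a prima facie showing (weight is at least 16): on (i) the weight is 22 less the opposing 6 gives net 16, which does reach 16, so (i) meets the standard.
  Stage III.3 carried; the final stage is satisfied.
With every stage satisfied, the importer prevails on this issue.
Per-issue: Issue I → customs bureau; Issue II → customs bureau; Issue III → importer. The importer must prevail on at least one issue; overall, the importer prevails.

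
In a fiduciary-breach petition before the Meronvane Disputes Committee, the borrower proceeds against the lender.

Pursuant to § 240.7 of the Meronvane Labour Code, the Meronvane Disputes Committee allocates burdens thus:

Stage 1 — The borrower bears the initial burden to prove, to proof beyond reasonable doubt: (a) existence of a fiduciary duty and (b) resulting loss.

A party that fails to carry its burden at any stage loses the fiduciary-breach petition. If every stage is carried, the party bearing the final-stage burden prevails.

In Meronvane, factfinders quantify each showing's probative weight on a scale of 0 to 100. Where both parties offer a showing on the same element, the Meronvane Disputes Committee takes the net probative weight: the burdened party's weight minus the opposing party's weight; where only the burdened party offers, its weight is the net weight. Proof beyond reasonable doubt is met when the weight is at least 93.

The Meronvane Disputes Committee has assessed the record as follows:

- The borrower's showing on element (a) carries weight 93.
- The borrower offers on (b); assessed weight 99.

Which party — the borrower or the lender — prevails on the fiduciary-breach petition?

borrower

At Stage 1 the borrower must meet proof beyond reasonable doubt (weight is at least 93): on (a) the weight is 93, ≥ 93, so (a) meets the standard; on (b) the weight is 99, ≥ 93, so (b) meets the standard.
  Stage 1 carried; the final stage is satisfied.
Every stage carried; the borrower prevails.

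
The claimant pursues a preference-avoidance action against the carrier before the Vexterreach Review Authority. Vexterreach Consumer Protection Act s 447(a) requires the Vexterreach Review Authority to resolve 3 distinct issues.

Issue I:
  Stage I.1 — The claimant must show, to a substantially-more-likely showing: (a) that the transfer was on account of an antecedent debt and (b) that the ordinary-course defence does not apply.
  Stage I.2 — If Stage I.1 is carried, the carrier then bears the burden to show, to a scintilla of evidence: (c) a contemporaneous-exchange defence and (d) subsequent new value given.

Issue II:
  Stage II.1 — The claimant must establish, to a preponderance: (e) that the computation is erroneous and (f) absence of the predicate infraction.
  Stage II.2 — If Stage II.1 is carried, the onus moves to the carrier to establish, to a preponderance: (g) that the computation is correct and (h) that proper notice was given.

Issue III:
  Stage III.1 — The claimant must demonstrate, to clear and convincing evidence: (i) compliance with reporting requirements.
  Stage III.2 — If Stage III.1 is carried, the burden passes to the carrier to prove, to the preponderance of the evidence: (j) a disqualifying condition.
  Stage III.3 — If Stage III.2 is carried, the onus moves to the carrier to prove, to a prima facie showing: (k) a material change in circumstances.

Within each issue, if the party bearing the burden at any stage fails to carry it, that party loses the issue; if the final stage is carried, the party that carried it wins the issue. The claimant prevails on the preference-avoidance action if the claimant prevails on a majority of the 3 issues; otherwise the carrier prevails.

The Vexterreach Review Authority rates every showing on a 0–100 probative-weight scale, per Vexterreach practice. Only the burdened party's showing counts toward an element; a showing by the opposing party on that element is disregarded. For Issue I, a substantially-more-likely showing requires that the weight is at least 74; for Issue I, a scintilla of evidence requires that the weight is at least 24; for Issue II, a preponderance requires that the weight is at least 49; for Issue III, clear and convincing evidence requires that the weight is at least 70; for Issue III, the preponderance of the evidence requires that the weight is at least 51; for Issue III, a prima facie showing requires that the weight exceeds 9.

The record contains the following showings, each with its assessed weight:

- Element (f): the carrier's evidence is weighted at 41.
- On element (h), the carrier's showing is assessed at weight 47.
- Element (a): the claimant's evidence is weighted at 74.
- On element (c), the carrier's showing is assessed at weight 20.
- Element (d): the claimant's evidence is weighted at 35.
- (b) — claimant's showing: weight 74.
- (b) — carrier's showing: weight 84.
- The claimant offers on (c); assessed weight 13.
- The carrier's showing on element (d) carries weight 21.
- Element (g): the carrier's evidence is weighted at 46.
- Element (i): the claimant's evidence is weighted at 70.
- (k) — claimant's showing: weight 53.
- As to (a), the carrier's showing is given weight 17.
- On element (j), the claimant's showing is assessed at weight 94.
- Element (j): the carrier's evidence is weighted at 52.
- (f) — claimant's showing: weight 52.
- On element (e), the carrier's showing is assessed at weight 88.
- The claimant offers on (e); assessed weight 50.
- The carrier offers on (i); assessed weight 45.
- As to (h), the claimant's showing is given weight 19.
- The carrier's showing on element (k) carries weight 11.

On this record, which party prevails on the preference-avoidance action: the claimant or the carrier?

— Issue I —
Stage I.1 (claimant, a substantially-more-likely showing, weight is at least 74): (a) 74 (carrier's 17 disregarded) ≥ 74 — meets; (b) 74 (carrier's 84 disregarded) ≥ 74 — meets.
  The claimant carries Stage I.1; the carrier now bears the burden.
Stage I.2 (carrier, a scintilla of evidence, weight is at least 24): (c) 20 (claimant's 13 disregarded) < 24 — fails; (d) 21 (claimant's 35 disregarded) < 24 — fails.
  The carrier does not carry Stage I.2.
So the claimant prevails on this issue.
— Issue II —
Stage II.1 (claimant, a preponderance, weight is at least 49): (e) 50 (carrier's 88 disregarded) ≥ 49 — meets; (f) 52 (carrier's 41 disregarded) ≥ 49 — meets.
  Stage II.1 carried; the burden shifts to the carrier.
Stage II.2 (carrier, a preponderance, weight is at least 49): (g) 46 < 49 — fails; (h) 47 (claimant's 19 disregarded) < 49 — fails.
  Stage II.2 not carried; the carrier fails its burden.
The analysis ends at Stage II.2; the claimant prevails on this issue.
— Issue III —
At Stage III.1 the claimant must meet clear and convincing evidence (weight is at least 70): on (i) the weight is 70 (the carrier's 45 is given no effect), ≥ 70, so (i) meets the standard.
  All elements met. The burden passes to the carrier.
At Stage III.2 the carrier must meet the preponderance of the evidence (weight is at least 51): on (j) the weight is 52 (the claimant's 94 is given no effect), ≥ 51, so (j) meets the standard.
  All elements met. The carrier retains the burden for Stage III.3.
At Stage III.3 the carrier must meet a prima facie showing (weight exceeds 9): on (k) the weight is 11 (the claimant's 53 is given no effect), > 9, so (k) meets the standard.
  The carrier carries the last stage.
All stages carried — the carrier prevails on this issue.
Per-issue: Issue I → claimant; Issue II → claimant; Issue III → carrier. The claimant must prevail on a majority of issues; overall, the claimant prevails.

claimant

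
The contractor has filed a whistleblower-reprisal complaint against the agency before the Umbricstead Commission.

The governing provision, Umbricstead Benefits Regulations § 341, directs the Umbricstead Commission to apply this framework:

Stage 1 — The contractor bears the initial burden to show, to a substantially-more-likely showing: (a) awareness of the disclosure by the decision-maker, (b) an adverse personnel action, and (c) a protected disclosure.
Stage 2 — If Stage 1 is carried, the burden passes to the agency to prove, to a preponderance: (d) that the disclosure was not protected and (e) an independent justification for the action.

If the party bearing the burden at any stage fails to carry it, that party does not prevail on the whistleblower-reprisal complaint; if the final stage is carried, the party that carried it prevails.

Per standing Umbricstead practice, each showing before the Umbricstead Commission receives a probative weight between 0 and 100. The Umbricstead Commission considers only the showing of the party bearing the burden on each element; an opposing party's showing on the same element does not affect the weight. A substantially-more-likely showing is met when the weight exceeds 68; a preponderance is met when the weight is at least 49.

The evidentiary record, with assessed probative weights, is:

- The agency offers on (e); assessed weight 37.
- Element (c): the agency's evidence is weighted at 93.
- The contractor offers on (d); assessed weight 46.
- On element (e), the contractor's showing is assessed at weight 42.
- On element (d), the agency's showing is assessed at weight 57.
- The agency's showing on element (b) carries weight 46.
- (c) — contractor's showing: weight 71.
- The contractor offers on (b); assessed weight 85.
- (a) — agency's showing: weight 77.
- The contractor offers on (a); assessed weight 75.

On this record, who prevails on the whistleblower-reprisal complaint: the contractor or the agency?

contractor

Stage 1 (contractor, a substantially-more-likely showing, weight exceeds 68): (a) 75 (agency's 77 disregarded) > 68 — meets; (b) 85 (agency's 46 disregarded) > 68 — meets; (c) 71 (agency's 93 disregarded) > 68 — meets.
  All elements met. The burden passes to the agency.
Stage 2 (agency, a preponderance, weight is at least 49): (d) 57 (contractor's 46 disregarded) ≥ 49 — meets; (e) 37 (contractor's 42 disregarded) < 49 — fails.
  The agency does not carry Stage 2.
The analysis ends at Stage 2; the contractor prevails.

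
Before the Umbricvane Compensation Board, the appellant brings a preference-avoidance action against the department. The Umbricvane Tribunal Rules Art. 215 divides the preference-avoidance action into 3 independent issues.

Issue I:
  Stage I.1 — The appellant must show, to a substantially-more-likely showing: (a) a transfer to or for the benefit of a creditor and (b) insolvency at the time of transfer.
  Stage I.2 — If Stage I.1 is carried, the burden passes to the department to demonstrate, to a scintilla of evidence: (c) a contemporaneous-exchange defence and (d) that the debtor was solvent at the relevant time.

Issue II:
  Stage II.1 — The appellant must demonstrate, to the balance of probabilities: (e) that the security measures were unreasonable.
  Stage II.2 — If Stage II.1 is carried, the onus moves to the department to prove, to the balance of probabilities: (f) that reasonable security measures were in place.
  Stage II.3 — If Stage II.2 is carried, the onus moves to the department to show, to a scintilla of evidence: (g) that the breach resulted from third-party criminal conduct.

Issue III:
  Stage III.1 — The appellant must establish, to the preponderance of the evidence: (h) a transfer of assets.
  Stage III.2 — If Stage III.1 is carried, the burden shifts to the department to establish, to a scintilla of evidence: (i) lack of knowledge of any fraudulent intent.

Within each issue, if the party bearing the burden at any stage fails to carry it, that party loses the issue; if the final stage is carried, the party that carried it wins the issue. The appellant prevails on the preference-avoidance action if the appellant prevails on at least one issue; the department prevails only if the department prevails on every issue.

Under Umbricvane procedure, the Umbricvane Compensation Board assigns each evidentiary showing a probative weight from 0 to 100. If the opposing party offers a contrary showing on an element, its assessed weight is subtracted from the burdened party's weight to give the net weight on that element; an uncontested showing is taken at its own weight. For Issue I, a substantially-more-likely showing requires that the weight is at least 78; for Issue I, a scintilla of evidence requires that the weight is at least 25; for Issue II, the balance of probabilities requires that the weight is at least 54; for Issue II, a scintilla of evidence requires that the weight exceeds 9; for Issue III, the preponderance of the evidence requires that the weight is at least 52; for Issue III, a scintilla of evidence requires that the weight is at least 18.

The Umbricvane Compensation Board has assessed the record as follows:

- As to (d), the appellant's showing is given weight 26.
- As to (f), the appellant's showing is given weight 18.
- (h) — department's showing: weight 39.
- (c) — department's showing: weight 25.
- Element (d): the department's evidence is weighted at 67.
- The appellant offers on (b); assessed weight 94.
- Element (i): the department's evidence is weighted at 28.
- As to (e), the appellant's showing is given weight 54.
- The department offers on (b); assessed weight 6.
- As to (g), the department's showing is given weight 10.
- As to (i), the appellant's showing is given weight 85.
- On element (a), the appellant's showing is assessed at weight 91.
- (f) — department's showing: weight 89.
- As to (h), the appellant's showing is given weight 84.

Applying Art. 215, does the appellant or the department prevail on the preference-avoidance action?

— Issue I —
At Stage I.1 the appellant must meet a substantially-more-likely showing (weight is at least 78): on (a) the weight is 91, which does reach 78, so (a) meets the standard; on (b) the weight is 94 less the opposing 6 gives net 88, ≥ 78, so (b) meets the standard.
  The appellant carries Stage I.1; the department now bears the burden.
At Stage I.2 the department must meet a scintilla of evidence (weight is at least 25): on (c) the weight is 25, which does reach 25, so (c) meets the standard; on (d) the weight is 67 less the opposing 26 gives net 41, which does reach 25, so (d) meets the standard.
  Stage I.2 carried; the final stage is satisfied.
All stages carried — the department prevails on this issue.
— Issue II —
At Stage II.1 the appellant must meet the balance of probabilities (weight is at least 54): on (e) the weight is 54, ≥ 54, so (e) meets the standard.
  All elements met. The burden passes to the department.
At Stage II.2 the department must meet the balance of probabilities (weight is at least 54): on (f) the weight is 89 less the opposing 18 gives net 71, which does reach 54, so (f) meets the standard.
  Stage II.2 carried; the burden remains with the department.
At Stage II.3 the department must meet a scintilla of evidence (weight exceeds 9): on (g) the weight is 10, > 9, so (g) meets the standard.
  All elements met at the final stage.
Every stage carried; the department prevails on this issue.
— Issue III —
At Stage III.1 the appellant must meet the preponderance of the evidence (weight is at least 52): on (h) the weight is 84 less the opposing 39 gives net 45, which does not reach 52, so (h) does not meet the standard.
  The appellant does not carry Stage III.1.
The analysis ends at Stage III.1; the department prevails on this issue.
Per-issue: Issue I → department; Issue II → department; Issue III → department. The appellant must prevail on at least one issue; overall, the department prevails.

department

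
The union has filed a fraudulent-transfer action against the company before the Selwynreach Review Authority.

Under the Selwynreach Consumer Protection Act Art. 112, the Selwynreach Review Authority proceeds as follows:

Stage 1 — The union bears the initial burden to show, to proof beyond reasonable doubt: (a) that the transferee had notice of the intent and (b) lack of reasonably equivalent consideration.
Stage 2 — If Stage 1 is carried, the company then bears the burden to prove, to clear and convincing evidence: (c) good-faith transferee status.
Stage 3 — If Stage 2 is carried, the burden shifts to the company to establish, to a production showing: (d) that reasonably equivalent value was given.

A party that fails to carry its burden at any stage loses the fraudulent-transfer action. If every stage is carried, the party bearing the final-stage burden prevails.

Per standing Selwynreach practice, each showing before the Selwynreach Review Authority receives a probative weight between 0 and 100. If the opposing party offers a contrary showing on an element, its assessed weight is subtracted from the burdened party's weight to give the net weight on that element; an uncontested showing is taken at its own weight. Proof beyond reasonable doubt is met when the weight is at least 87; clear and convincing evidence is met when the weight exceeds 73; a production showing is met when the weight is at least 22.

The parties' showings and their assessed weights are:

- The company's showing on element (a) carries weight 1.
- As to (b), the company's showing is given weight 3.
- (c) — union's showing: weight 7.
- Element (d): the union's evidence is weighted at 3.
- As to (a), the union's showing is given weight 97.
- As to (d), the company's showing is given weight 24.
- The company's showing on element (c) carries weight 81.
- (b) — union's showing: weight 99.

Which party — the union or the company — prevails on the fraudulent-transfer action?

union

Stage 1 (union, proof beyond reasonable doubt, weight is at least 87): (a) net 97−1=96 ≥ 87 — meets; (b) net 99−3=96 ≥ 87 — meets.
  Stage 1 carried; the burden shifts to the company.
Stage 2 (company, clear and convincing evidence, weight exceeds 73): (c) net 81−7=74 > 73 — meets.
  Stage 2 carried; the burden remains with the company.
Stage 3 (company, a production showing, weight is at least 22): (d) net 24−3=21 < 22 — fails.
  Not every element is met, so the company fails to carry Stage 3.
The analysis ends at Stage 3; the union prevails.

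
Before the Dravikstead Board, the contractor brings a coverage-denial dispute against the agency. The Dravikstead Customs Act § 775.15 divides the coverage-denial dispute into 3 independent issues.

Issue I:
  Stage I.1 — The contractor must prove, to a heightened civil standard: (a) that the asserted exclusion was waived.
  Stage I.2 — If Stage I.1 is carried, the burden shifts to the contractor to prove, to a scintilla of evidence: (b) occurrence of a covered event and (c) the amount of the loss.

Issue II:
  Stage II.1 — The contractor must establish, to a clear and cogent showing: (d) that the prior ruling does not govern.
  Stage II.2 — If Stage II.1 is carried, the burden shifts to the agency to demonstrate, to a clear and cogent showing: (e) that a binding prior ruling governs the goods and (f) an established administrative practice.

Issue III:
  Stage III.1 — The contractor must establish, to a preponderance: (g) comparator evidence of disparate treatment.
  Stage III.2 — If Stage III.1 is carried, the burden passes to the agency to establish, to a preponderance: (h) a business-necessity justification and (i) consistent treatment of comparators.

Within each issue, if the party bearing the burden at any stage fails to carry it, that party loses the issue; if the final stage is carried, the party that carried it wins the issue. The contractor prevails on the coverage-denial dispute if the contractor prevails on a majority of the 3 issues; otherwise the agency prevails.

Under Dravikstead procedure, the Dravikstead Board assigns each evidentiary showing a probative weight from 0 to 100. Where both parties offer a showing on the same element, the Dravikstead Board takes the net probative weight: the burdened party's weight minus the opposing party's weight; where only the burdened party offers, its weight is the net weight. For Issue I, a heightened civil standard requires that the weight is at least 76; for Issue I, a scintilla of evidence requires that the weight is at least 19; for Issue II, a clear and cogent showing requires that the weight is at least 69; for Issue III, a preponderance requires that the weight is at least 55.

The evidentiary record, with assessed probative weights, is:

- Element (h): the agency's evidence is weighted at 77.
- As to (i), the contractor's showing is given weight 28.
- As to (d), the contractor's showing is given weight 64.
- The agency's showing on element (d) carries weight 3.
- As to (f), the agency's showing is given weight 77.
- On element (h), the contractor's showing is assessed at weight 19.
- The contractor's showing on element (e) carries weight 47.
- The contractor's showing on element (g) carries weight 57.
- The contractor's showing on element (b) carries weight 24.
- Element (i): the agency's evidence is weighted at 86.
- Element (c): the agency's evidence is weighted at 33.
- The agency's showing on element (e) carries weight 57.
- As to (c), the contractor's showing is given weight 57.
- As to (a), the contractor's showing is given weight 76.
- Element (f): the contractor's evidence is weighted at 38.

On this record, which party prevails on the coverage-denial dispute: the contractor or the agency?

agency

— Issue I —
Stage I.1 (contractor, a heightened civil standard, weight is at least 76): (a) 76 ≥ 76 — meets.
  Stage I.1 is satisfied; the contractor continues to bear the burden.
Stage I.2 (contractor, a scintilla of evidence, weight is at least 19): (b) 24 ≥ 19 — meets; (c) net 57−33=24 ≥ 19 — meets.
  Stage I.2 carried; the final stage is satisfied.
With every stage satisfied, the contractor prevails on this issue.
— Issue II —
At Stage II.1 the contractor must meet a clear and cogent showing (weight is at least 69): on (d) the weight is 64 less the opposing 3 gives net 61, < 69, so (d) does not meet the standard.
  The contractor does not carry Stage II.1.
So the agency prevails on this issue.
— Issue III —
At Stage III.1 the contractor must meet a preponderance (weight is at least 55): on (g) the weight is 57, which does reach 55, so (g) meets the standard.
  Stage III.1 carried; the burden shifts to the agency.
At Stage III.2 the agency must meet a preponderance (weight is at least 55): on (h) the weight is 77 less the opposing 19 gives net 58, ≥ 55, so (h) meets the standard; on (i) the weight is 86 less the opposing 28 gives net 58, which does reach 55, so (i) meets the standard.
  All elements met at the final stage.
With every stage satisfied, the agency prevails on this issue.
Per-issue: Issue I → contractor; Issue II → agency; Issue III → agency. The contractor must prevail on a majority of issues; overall, the agency prevails.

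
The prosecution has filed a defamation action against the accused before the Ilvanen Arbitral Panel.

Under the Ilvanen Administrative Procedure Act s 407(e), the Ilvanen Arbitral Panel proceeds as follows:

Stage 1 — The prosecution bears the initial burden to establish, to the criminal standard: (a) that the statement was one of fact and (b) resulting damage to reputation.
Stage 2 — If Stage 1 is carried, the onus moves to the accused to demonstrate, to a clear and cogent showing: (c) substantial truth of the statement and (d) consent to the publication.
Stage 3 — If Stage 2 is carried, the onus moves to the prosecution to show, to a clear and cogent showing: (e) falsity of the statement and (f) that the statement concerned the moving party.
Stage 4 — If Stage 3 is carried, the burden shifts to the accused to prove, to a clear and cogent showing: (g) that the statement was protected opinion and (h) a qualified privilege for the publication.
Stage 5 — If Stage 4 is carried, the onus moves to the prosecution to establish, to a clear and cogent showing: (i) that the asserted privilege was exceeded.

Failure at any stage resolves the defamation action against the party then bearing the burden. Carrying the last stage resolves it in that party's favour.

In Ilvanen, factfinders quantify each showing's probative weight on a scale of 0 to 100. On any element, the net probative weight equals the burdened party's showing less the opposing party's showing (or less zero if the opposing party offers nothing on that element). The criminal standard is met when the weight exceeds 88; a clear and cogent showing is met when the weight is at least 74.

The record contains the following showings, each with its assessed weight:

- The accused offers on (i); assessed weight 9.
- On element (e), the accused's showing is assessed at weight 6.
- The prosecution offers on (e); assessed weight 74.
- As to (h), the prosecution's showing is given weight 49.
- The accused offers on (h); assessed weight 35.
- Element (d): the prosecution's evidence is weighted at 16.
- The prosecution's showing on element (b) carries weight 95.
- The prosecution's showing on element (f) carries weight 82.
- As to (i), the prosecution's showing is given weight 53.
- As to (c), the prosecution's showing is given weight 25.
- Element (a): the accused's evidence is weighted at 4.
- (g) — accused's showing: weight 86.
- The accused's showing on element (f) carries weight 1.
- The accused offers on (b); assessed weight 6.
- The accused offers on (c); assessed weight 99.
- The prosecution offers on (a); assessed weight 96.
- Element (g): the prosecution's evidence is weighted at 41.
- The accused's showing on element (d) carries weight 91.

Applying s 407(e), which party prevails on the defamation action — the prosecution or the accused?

accused

At Stage 1 the prosecution must meet the criminal standard (weight exceeds 88): on (a) the weight is 96 less the opposing 4 gives net 92, > 88, so (a) meets the standard; on (b) the weight is 95 less the opposing 6 gives net 89, > 88, so (b) meets the standard.
  The prosecution carries Stage 1; the accused now bears the burden.
At Stage 2 the accused must meet a clear and cogent showing (weight is at least 74): on (c) the weight is 99 less the opposing 25 gives net 74, ≥ 74, so (c) meets the standard; on (d) the weight is 91 less the opposing 16 gives net 75, ≥ 74, so (d) meets the standard.
  All elements met. The burden passes to the prosecution.
At Stage 3 the prosecution must meet a clear and cogent showing (weight is at least 74): on (e) the weight is 74 less the opposing 6 gives net 68, which does not reach 74, so (e) does not meet the standard; on (f) the weight is 82 less the opposing 1 gives net 81, which does reach 74, so (f) meets the standard.
  The prosecution does not carry Stage 3.
So the accused prevails.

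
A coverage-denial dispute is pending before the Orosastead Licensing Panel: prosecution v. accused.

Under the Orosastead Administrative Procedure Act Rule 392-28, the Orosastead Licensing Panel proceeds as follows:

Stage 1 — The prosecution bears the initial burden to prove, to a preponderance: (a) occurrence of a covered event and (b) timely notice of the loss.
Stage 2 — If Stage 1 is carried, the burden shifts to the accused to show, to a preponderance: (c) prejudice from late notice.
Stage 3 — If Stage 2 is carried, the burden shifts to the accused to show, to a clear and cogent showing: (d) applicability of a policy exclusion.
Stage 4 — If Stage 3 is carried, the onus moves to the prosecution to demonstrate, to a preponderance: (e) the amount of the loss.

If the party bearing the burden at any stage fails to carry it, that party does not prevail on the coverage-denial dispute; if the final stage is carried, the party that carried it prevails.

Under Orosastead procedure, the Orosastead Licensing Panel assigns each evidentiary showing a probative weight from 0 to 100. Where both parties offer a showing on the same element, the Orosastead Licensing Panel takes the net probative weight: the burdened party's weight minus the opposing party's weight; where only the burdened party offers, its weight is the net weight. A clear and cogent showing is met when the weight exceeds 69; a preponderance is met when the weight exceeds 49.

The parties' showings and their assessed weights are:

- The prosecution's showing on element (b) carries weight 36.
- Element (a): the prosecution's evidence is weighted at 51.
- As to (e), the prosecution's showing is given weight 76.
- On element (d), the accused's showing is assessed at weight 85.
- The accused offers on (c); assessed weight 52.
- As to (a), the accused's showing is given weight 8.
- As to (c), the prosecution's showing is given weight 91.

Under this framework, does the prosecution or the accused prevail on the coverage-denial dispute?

Stage 1 (prosecution, a preponderance, weight exceeds 49): (a) net 51−8=43 ≤ 49 — fails; (b) 36 ≤ 49 — fails.
  The prosecution does not carry Stage 1.
The analysis ends at Stage 1; the accused prevails.

accused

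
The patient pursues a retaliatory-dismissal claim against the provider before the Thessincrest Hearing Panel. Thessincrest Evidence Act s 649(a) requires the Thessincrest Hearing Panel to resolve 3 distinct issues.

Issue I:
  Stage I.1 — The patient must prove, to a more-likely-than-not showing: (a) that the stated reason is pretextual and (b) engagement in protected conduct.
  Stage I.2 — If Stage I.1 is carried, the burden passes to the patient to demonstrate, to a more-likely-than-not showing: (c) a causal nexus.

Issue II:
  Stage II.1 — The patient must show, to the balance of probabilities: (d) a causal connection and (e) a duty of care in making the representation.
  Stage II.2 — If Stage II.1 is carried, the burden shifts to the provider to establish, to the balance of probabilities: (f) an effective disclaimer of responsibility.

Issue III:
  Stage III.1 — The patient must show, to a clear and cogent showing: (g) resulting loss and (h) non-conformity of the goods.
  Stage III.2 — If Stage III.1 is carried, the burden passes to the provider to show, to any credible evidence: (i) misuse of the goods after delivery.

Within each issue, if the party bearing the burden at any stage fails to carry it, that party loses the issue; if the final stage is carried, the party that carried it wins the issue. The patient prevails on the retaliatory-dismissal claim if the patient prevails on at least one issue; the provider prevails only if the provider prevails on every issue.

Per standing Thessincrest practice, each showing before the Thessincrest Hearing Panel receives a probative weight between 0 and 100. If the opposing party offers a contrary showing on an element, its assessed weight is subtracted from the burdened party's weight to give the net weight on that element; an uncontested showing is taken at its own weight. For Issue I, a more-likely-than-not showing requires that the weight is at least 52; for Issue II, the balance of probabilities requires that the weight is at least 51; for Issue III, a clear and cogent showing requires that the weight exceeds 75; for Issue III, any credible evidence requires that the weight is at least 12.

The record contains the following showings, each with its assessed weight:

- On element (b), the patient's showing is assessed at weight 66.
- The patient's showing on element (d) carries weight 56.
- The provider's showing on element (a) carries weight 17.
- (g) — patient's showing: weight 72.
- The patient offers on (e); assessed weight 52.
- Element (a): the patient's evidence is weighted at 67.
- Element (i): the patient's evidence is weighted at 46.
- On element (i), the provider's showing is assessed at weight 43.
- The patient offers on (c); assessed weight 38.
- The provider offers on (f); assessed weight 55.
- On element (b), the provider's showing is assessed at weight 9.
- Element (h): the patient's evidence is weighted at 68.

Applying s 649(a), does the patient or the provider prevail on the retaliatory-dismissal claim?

— Issue I —
Stage I.1 (patient, a more-likely-than-not showing, weight is at least 52): (a) net 67−17=50 < 52 — fails; (b) net 66−9=57 ≥ 52 — meets.
  Stage I.1 not carried; the patient fails its burden.
The analysis ends at Stage I.1; the provider prevails on this issue.
— Issue II —
Stage II.1 (patient, the balance of probabilities, weight is at least 51): (d) 56 ≥ 51 — meets; (e) 52 ≥ 51 — meets.
  Stage II.1 is satisfied; the onus moves to the provider.
Stage II.2 (provider, the balance of probabilities, weight is at least 51): (f) 55 ≥ 51 — meets.
  Stage II.2 carried; the final stage is satisfied.
All stages carried — the provider prevails on this issue.
— Issue III —
Stage III.1 (patient, a clear and cogent showing, weight exceeds 75): (g) 72 ≤ 75 — fails; (h) 68 ≤ 75 — fails.
  The patient does not carry Stage III.1.
So the provider prevails on this issue.
Per-issue: Issue I → provider; Issue II → provider; Issue III → provider. The patient must prevail on at least one issue; overall, the provider prevails.

provider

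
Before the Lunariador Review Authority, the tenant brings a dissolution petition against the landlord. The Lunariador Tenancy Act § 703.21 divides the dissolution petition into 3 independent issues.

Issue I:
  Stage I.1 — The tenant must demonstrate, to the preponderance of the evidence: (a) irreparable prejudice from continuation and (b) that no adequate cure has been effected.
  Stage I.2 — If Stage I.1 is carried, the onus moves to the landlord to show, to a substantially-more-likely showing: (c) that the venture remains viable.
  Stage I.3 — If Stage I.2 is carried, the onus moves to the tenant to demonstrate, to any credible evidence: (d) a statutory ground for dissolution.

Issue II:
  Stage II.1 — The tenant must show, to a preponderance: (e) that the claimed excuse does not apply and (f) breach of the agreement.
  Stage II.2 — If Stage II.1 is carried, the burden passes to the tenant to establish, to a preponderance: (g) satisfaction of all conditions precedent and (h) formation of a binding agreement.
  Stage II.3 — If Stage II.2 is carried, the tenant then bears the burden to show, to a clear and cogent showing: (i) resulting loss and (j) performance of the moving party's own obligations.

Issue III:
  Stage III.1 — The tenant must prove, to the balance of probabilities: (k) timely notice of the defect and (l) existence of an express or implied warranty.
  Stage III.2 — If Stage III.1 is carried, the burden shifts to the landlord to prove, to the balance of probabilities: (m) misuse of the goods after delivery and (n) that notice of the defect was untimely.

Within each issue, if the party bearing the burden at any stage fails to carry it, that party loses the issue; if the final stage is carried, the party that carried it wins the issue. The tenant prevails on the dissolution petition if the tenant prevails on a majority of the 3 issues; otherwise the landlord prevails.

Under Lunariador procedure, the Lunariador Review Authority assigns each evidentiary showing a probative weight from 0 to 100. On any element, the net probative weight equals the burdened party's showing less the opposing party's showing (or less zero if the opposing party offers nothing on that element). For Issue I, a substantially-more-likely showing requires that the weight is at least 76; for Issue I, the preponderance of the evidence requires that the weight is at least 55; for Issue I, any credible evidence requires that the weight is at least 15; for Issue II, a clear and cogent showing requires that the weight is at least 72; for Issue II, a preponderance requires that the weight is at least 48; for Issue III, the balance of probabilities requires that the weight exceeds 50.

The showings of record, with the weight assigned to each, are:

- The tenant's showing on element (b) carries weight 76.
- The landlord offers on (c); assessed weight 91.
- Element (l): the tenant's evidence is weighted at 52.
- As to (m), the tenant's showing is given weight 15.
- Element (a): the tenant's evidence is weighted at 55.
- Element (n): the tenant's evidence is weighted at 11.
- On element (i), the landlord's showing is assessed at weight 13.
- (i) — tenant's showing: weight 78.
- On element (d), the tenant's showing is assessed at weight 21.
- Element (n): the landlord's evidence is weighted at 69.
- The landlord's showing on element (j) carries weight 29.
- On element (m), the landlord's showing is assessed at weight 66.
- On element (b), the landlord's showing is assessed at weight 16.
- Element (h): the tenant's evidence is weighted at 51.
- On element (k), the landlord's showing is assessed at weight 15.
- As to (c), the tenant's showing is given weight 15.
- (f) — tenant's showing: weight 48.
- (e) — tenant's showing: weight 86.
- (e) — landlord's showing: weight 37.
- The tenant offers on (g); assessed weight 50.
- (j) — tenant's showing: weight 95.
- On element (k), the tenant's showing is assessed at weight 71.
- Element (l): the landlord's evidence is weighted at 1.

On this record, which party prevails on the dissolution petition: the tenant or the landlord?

landlord

— Issue I —
Stage I.1 (tenant, the preponderance of the evidence, weight is at least 55): (a) 55 ≥ 55 — meets; (b) net 76−16=60 ≥ 55 — meets.
  The tenant carries Stage I.1; the landlord now bears the burden.
Stage I.2 (landlord, a substantially-more-likely showing, weight is at least 76): (c) net 91−15=76 ≥ 76 — meets.
  The landlord carries Stage I.2; the tenant now bears the burden.
Stage I.3 (tenant, any credible evidence, weight is at least 15): (d) 21 ≥ 15 — meets.
  The tenant carries the last stage.
Every stage carried; the tenant prevails on this issue.
— Issue II —
Stage II.1 — burden on tenant; standard: a preponderance (weight is at least 48).
    (e): 86 − 37 = 49 ≥ 48 [met]
    (f): 48 ≥ 48 [met]
  Stage II.1 is satisfied; the tenant continues to bear the burden.
Stage II.2 — burden on tenant; standard: a preponderance (weight is at least 48).
    (g): 50 ≥ 48 [met]
    (h): 51 ≥ 48 [met]
  Stage II.2 carried; the burden remains with the tenant.
Stage II.3 — burden on tenant; standard: a clear and cogent showing (weight is at least 72).
    (i): 78 − 13 = 65 < 72 [not met]
    (j): 95 − 29 = 66 < 72 [not met]
  Stage II.3 not carried; the tenant fails its burden.
So the landlord prevails on this issue.
— Issue III —
At Stage III.1 the tenant must meet the balance of probabilities (weight exceeds 50): on (k) the weight is 71 less the opposing 15 gives net 56, which does exceed 50, so (k) meets the standard; on (l) the weight is 52 less the opposing 1 gives net 51, which does exceed 50, so (l) meets the standard.
  Stage III.1 carried; the burden shifts to the landlord.
At Stage III.2 the landlord must meet the balance of probabilities (weight exceeds 50): on (m) the weight is 66 less the opposing 15 gives net 51, > 50, so (m) meets the standard; on (n) the weight is 69 less the opposing 11 gives net 58, > 50, so (n) meets the standard.
  Stage III.2 carried; the final stage is satisfied.
With every stage satisfied, the landlord prevails on this issue.
Per-issue: Issue I → tenant; Issue II → landlord; Issue III → landlord. The tenant must prevail on a majority of issues; overall, the landlord prevails.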